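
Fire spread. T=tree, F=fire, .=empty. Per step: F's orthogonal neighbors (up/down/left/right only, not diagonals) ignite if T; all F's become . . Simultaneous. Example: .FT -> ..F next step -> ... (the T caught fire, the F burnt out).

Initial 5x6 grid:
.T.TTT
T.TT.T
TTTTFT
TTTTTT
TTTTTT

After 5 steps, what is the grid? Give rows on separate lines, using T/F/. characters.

Step 1: 3 trees catch fire, 1 burn out
  .T.TTT
  T.TT.T
  TTTF.F
  TTTTFT
  TTTTTT
Step 2: 6 trees catch fire, 3 burn out
  .T.TTT
  T.TF.F
  TTF...
  TTTF.F
  TTTTFT
Step 3: 7 trees catch fire, 6 burn out
  .T.FTF
  T.F...
  TF....
  TTF...
  TTTF.F
Step 4: 4 trees catch fire, 7 burn out
  .T..F.
  T.....
  F.....
  TF....
  TTF...
Step 5: 3 trees catch fire, 4 burn out
  .T....
  F.....
  ......
  F.....
  TF....

.T....
F.....
......
F.....
TF....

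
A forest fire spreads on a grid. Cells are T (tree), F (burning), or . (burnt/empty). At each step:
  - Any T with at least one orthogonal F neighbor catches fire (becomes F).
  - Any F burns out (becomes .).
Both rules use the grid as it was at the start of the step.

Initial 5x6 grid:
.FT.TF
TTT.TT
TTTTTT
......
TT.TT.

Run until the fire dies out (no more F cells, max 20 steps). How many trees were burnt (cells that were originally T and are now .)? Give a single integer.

Step 1: +4 fires, +2 burnt (F count now 4)
Step 2: +5 fires, +4 burnt (F count now 5)
Step 3: +3 fires, +5 burnt (F count now 3)
Step 4: +1 fires, +3 burnt (F count now 1)
Step 5: +0 fires, +1 burnt (F count now 0)
Fire out after step 5
Initially T: 17, now '.': 26
Total burnt (originally-T cells now '.'): 13

Answer: 13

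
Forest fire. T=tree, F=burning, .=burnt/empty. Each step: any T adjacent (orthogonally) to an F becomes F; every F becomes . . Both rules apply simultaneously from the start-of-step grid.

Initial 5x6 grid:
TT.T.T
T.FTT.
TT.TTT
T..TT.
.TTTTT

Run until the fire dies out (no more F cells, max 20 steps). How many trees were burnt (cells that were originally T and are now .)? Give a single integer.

Step 1: +1 fires, +1 burnt (F count now 1)
Step 2: +3 fires, +1 burnt (F count now 3)
Step 3: +2 fires, +3 burnt (F count now 2)
Step 4: +3 fires, +2 burnt (F count now 3)
Step 5: +2 fires, +3 burnt (F count now 2)
Step 6: +2 fires, +2 burnt (F count now 2)
Step 7: +0 fires, +2 burnt (F count now 0)
Fire out after step 7
Initially T: 20, now '.': 23
Total burnt (originally-T cells now '.'): 13

Answer: 13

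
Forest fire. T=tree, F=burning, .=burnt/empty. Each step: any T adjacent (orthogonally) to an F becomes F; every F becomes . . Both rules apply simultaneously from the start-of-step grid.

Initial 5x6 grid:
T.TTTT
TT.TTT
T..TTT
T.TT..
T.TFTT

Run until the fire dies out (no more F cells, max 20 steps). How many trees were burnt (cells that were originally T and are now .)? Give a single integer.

Step 1: +3 fires, +1 burnt (F count now 3)
Step 2: +3 fires, +3 burnt (F count now 3)
Step 3: +2 fires, +3 burnt (F count now 2)
Step 4: +3 fires, +2 burnt (F count now 3)
Step 5: +3 fires, +3 burnt (F count now 3)
Step 6: +1 fires, +3 burnt (F count now 1)
Step 7: +0 fires, +1 burnt (F count now 0)
Fire out after step 7
Initially T: 21, now '.': 24
Total burnt (originally-T cells now '.'): 15

Answer: 15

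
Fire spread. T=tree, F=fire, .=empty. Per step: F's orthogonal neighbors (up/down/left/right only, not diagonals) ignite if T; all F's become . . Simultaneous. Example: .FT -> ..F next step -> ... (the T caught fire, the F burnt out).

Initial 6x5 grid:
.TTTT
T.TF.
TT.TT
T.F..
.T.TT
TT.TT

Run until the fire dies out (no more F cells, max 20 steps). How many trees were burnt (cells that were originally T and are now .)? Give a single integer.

Step 1: +3 fires, +2 burnt (F count now 3)
Step 2: +3 fires, +3 burnt (F count now 3)
Step 3: +1 fires, +3 burnt (F count now 1)
Step 4: +0 fires, +1 burnt (F count now 0)
Fire out after step 4
Initially T: 18, now '.': 19
Total burnt (originally-T cells now '.'): 7

Answer: 7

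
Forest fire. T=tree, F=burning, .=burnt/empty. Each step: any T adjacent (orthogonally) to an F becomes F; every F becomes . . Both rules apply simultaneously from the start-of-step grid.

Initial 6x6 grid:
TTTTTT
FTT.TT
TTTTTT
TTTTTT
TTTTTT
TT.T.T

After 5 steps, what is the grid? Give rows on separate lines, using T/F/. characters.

Step 1: 3 trees catch fire, 1 burn out
  FTTTTT
  .FT.TT
  FTTTTT
  TTTTTT
  TTTTTT
  TT.T.T
Step 2: 4 trees catch fire, 3 burn out
  .FTTTT
  ..F.TT
  .FTTTT
  FTTTTT
  TTTTTT
  TT.T.T
Step 3: 4 trees catch fire, 4 burn out
  ..FTTT
  ....TT
  ..FTTT
  .FTTTT
  FTTTTT
  TT.T.T
Step 4: 5 trees catch fire, 4 burn out
  ...FTT
  ....TT
  ...FTT
  ..FTTT
  .FTTTT
  FT.T.T
Step 5: 5 trees catch fire, 5 burn out
  ....FT
  ....TT
  ....FT
  ...FTT
  ..FTTT
  .F.T.T

....FT
....TT
....FT
...FTT
..FTTT
.F.T.T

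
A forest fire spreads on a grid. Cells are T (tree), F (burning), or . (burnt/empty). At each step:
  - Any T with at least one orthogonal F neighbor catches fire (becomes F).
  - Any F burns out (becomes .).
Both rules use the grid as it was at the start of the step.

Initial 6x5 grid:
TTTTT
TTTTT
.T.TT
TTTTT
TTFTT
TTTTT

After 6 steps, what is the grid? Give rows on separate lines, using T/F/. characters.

Step 1: 4 trees catch fire, 1 burn out
  TTTTT
  TTTTT
  .T.TT
  TTFTT
  TF.FT
  TTFTT
Step 2: 6 trees catch fire, 4 burn out
  TTTTT
  TTTTT
  .T.TT
  TF.FT
  F...F
  TF.FT
Step 3: 6 trees catch fire, 6 burn out
  TTTTT
  TTTTT
  .F.FT
  F...F
  .....
  F...F
Step 4: 3 trees catch fire, 6 burn out
  TTTTT
  TFTFT
  ....F
  .....
  .....
  .....
Step 5: 5 trees catch fire, 3 burn out
  TFTFT
  F.F.F
  .....
  .....
  .....
  .....
Step 6: 3 trees catch fire, 5 burn out
  F.F.F
  .....
  .....
  .....
  .....
  .....

F.F.F
.....
.....
.....
.....
.....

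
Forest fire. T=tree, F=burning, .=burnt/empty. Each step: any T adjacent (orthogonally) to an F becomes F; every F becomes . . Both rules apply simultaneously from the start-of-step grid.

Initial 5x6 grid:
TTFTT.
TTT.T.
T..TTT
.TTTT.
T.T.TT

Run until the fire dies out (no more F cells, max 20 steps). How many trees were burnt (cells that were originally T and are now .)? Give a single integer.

Answer: 19

Derivation:
Step 1: +3 fires, +1 burnt (F count now 3)
Step 2: +3 fires, +3 burnt (F count now 3)
Step 3: +2 fires, +3 burnt (F count now 2)
Step 4: +2 fires, +2 burnt (F count now 2)
Step 5: +3 fires, +2 burnt (F count now 3)
Step 6: +2 fires, +3 burnt (F count now 2)
Step 7: +2 fires, +2 burnt (F count now 2)
Step 8: +2 fires, +2 burnt (F count now 2)
Step 9: +0 fires, +2 burnt (F count now 0)
Fire out after step 9
Initially T: 20, now '.': 29
Total burnt (originally-T cells now '.'): 19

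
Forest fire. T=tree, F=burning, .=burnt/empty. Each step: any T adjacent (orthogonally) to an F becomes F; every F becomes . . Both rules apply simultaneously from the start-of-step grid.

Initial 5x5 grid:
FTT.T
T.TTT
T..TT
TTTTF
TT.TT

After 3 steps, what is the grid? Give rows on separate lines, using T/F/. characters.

Step 1: 5 trees catch fire, 2 burn out
  .FT.T
  F.TTT
  T..TF
  TTTF.
  TT.TF
Step 2: 6 trees catch fire, 5 burn out
  ..F.T
  ..TTF
  F..F.
  TTF..
  TT.F.
Step 3: 5 trees catch fire, 6 burn out
  ....F
  ..FF.
  .....
  FF...
  TT...

....F
..FF.
.....
FF...
TT...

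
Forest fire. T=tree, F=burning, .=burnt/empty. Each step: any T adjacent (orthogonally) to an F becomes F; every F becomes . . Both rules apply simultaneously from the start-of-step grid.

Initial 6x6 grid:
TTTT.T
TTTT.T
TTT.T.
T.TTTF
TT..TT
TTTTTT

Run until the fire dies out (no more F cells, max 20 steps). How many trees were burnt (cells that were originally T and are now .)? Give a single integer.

Step 1: +2 fires, +1 burnt (F count now 2)
Step 2: +4 fires, +2 burnt (F count now 4)
Step 3: +2 fires, +4 burnt (F count now 2)
Step 4: +2 fires, +2 burnt (F count now 2)
Step 5: +3 fires, +2 burnt (F count now 3)
Step 6: +5 fires, +3 burnt (F count now 5)
Step 7: +6 fires, +5 burnt (F count now 6)
Step 8: +2 fires, +6 burnt (F count now 2)
Step 9: +0 fires, +2 burnt (F count now 0)
Fire out after step 9
Initially T: 28, now '.': 34
Total burnt (originally-T cells now '.'): 26

Answer: 26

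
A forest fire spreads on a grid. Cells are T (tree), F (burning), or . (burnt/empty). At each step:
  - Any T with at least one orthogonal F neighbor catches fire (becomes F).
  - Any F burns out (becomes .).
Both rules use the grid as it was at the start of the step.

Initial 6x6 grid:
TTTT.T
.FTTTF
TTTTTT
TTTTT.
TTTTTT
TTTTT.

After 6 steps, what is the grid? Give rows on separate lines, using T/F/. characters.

Step 1: 6 trees catch fire, 2 burn out
  TFTT.F
  ..FTF.
  TFTTTF
  TTTTT.
  TTTTTT
  TTTTT.
Step 2: 7 trees catch fire, 6 burn out
  F.FT..
  ...F..
  F.FTF.
  TFTTT.
  TTTTTT
  TTTTT.
Step 3: 6 trees catch fire, 7 burn out
  ...F..
  ......
  ...F..
  F.FTF.
  TFTTTT
  TTTTT.
Step 4: 5 trees catch fire, 6 burn out
  ......
  ......
  ......
  ...F..
  F.FTFT
  TFTTT.
Step 5: 5 trees catch fire, 5 burn out
  ......
  ......
  ......
  ......
  ...F.F
  F.FTF.
Step 6: 1 trees catch fire, 5 burn out
  ......
  ......
  ......
  ......
  ......
  ...F..

......
......
......
......
......
...F..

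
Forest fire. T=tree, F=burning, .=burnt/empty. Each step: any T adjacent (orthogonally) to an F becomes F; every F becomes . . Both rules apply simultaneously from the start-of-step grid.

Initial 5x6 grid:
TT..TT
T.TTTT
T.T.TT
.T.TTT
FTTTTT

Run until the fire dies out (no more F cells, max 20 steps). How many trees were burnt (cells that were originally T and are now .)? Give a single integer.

Answer: 18

Derivation:
Step 1: +1 fires, +1 burnt (F count now 1)
Step 2: +2 fires, +1 burnt (F count now 2)
Step 3: +1 fires, +2 burnt (F count now 1)
Step 4: +2 fires, +1 burnt (F count now 2)
Step 5: +2 fires, +2 burnt (F count now 2)
Step 6: +2 fires, +2 burnt (F count now 2)
Step 7: +2 fires, +2 burnt (F count now 2)
Step 8: +3 fires, +2 burnt (F count now 3)
Step 9: +2 fires, +3 burnt (F count now 2)
Step 10: +1 fires, +2 burnt (F count now 1)
Step 11: +0 fires, +1 burnt (F count now 0)
Fire out after step 11
Initially T: 22, now '.': 26
Total burnt (originally-T cells now '.'): 18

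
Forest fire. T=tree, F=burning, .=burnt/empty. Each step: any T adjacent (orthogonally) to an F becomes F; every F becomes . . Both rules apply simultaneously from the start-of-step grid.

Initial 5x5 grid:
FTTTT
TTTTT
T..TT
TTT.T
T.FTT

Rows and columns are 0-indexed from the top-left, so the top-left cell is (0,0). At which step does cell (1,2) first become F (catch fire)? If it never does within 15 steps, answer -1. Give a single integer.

Step 1: cell (1,2)='T' (+4 fires, +2 burnt)
Step 2: cell (1,2)='T' (+5 fires, +4 burnt)
Step 3: cell (1,2)='F' (+4 fires, +5 burnt)
  -> target ignites at step 3
Step 4: cell (1,2)='.' (+4 fires, +4 burnt)
Step 5: cell (1,2)='.' (+2 fires, +4 burnt)
Step 6: cell (1,2)='.' (+0 fires, +2 burnt)
  fire out at step 6

3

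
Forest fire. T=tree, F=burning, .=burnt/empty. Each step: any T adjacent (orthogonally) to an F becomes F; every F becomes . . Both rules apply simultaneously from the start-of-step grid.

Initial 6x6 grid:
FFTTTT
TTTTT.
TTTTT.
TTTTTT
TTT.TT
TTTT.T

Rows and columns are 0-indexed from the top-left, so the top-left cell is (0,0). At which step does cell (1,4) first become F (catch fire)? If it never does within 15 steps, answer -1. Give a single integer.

Step 1: cell (1,4)='T' (+3 fires, +2 burnt)
Step 2: cell (1,4)='T' (+4 fires, +3 burnt)
Step 3: cell (1,4)='T' (+5 fires, +4 burnt)
Step 4: cell (1,4)='F' (+6 fires, +5 burnt)
  -> target ignites at step 4
Step 5: cell (1,4)='.' (+5 fires, +6 burnt)
Step 6: cell (1,4)='.' (+2 fires, +5 burnt)
Step 7: cell (1,4)='.' (+3 fires, +2 burnt)
Step 8: cell (1,4)='.' (+1 fires, +3 burnt)
Step 9: cell (1,4)='.' (+1 fires, +1 burnt)
Step 10: cell (1,4)='.' (+0 fires, +1 burnt)
  fire out at step 10

4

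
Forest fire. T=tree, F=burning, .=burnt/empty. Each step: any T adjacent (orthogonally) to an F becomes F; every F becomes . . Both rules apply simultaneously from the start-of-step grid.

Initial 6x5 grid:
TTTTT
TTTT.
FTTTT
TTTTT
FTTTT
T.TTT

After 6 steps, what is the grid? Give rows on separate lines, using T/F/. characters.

Step 1: 5 trees catch fire, 2 burn out
  TTTTT
  FTTT.
  .FTTT
  FTTTT
  .FTTT
  F.TTT
Step 2: 5 trees catch fire, 5 burn out
  FTTTT
  .FTT.
  ..FTT
  .FTTT
  ..FTT
  ..TTT
Step 3: 6 trees catch fire, 5 burn out
  .FTTT
  ..FT.
  ...FT
  ..FTT
  ...FT
  ..FTT
Step 4: 6 trees catch fire, 6 burn out
  ..FTT
  ...F.
  ....F
  ...FT
  ....F
  ...FT
Step 5: 3 trees catch fire, 6 burn out
  ...FT
  .....
  .....
  ....F
  .....
  ....F
Step 6: 1 trees catch fire, 3 burn out
  ....F
  .....
  .....
  .....
  .....
  .....

....F
.....
.....
.....
.....
.....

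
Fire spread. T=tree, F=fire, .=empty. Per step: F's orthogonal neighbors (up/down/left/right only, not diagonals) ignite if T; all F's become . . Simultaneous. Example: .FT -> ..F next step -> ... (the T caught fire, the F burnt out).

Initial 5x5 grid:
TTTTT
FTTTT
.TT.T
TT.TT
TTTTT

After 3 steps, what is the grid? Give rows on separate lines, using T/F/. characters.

Step 1: 2 trees catch fire, 1 burn out
  FTTTT
  .FTTT
  .TT.T
  TT.TT
  TTTTT
Step 2: 3 trees catch fire, 2 burn out
  .FTTT
  ..FTT
  .FT.T
  TT.TT
  TTTTT
Step 3: 4 trees catch fire, 3 burn out
  ..FTT
  ...FT
  ..F.T
  TF.TT
  TTTTT

..FTT
...FT
..F.T
TF.TT
TTTTT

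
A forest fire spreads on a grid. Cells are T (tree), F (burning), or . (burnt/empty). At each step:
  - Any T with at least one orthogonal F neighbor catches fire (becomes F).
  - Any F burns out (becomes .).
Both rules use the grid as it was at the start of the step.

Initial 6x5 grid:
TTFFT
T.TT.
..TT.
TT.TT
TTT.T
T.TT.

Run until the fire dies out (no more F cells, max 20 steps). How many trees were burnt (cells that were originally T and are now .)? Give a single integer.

Step 1: +4 fires, +2 burnt (F count now 4)
Step 2: +3 fires, +4 burnt (F count now 3)
Step 3: +2 fires, +3 burnt (F count now 2)
Step 4: +1 fires, +2 burnt (F count now 1)
Step 5: +1 fires, +1 burnt (F count now 1)
Step 6: +0 fires, +1 burnt (F count now 0)
Fire out after step 6
Initially T: 19, now '.': 22
Total burnt (originally-T cells now '.'): 11

Answer: 11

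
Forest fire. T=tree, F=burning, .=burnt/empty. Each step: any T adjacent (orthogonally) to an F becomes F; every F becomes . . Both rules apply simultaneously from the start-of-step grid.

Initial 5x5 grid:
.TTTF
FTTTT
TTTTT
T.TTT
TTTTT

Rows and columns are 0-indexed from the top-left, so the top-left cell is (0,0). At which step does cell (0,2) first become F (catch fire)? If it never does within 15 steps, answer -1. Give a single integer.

Step 1: cell (0,2)='T' (+4 fires, +2 burnt)
Step 2: cell (0,2)='F' (+7 fires, +4 burnt)
  -> target ignites at step 2
Step 3: cell (0,2)='.' (+4 fires, +7 burnt)
Step 4: cell (0,2)='.' (+4 fires, +4 burnt)
Step 5: cell (0,2)='.' (+2 fires, +4 burnt)
Step 6: cell (0,2)='.' (+0 fires, +2 burnt)
  fire out at step 6

2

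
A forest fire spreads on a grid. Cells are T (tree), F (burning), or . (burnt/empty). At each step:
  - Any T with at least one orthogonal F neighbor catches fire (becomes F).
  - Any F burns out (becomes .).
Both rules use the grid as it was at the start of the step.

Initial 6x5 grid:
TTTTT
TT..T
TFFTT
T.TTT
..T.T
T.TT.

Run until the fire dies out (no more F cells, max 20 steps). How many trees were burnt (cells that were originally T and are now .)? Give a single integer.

Step 1: +4 fires, +2 burnt (F count now 4)
Step 2: +6 fires, +4 burnt (F count now 6)
Step 3: +5 fires, +6 burnt (F count now 5)
Step 4: +4 fires, +5 burnt (F count now 4)
Step 5: +0 fires, +4 burnt (F count now 0)
Fire out after step 5
Initially T: 20, now '.': 29
Total burnt (originally-T cells now '.'): 19

Answer: 19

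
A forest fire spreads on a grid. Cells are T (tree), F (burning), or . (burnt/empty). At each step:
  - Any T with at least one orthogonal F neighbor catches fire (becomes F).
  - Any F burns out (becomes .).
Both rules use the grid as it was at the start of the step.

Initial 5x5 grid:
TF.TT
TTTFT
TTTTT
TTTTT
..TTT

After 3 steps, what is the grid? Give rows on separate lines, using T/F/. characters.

Step 1: 6 trees catch fire, 2 burn out
  F..FT
  TFF.F
  TTTFT
  TTTTT
  ..TTT
Step 2: 6 trees catch fire, 6 burn out
  ....F
  F....
  TFF.F
  TTTFT
  ..TTT
Step 3: 5 trees catch fire, 6 burn out
  .....
  .....
  F....
  TFF.F
  ..TFT

.....
.....
F....
TFF.F
..TFT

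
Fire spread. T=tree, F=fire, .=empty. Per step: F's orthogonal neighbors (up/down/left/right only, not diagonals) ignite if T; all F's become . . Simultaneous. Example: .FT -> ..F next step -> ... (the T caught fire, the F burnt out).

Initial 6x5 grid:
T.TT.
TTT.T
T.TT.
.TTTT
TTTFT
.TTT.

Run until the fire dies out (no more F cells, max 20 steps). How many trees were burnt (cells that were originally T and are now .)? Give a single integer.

Step 1: +4 fires, +1 burnt (F count now 4)
Step 2: +5 fires, +4 burnt (F count now 5)
Step 3: +4 fires, +5 burnt (F count now 4)
Step 4: +1 fires, +4 burnt (F count now 1)
Step 5: +2 fires, +1 burnt (F count now 2)
Step 6: +2 fires, +2 burnt (F count now 2)
Step 7: +2 fires, +2 burnt (F count now 2)
Step 8: +0 fires, +2 burnt (F count now 0)
Fire out after step 8
Initially T: 21, now '.': 29
Total burnt (originally-T cells now '.'): 20

Answer: 20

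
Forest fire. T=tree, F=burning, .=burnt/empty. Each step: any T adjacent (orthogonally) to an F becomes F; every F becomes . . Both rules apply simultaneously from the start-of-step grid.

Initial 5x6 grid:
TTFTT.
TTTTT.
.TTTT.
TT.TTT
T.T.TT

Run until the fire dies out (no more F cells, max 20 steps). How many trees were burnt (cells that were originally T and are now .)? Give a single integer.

Step 1: +3 fires, +1 burnt (F count now 3)
Step 2: +5 fires, +3 burnt (F count now 5)
Step 3: +4 fires, +5 burnt (F count now 4)
Step 4: +3 fires, +4 burnt (F count now 3)
Step 5: +2 fires, +3 burnt (F count now 2)
Step 6: +3 fires, +2 burnt (F count now 3)
Step 7: +1 fires, +3 burnt (F count now 1)
Step 8: +0 fires, +1 burnt (F count now 0)
Fire out after step 8
Initially T: 22, now '.': 29
Total burnt (originally-T cells now '.'): 21

Answer: 21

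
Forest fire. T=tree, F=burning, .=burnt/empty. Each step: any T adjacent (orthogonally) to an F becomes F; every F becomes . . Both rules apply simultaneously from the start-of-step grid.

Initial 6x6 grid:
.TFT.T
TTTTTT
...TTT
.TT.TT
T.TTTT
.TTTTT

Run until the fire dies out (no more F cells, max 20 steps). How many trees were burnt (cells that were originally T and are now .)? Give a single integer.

Answer: 25

Derivation:
Step 1: +3 fires, +1 burnt (F count now 3)
Step 2: +2 fires, +3 burnt (F count now 2)
Step 3: +3 fires, +2 burnt (F count now 3)
Step 4: +2 fires, +3 burnt (F count now 2)
Step 5: +3 fires, +2 burnt (F count now 3)
Step 6: +2 fires, +3 burnt (F count now 2)
Step 7: +3 fires, +2 burnt (F count now 3)
Step 8: +3 fires, +3 burnt (F count now 3)
Step 9: +2 fires, +3 burnt (F count now 2)
Step 10: +2 fires, +2 burnt (F count now 2)
Step 11: +0 fires, +2 burnt (F count now 0)
Fire out after step 11
Initially T: 26, now '.': 35
Total burnt (originally-T cells now '.'): 25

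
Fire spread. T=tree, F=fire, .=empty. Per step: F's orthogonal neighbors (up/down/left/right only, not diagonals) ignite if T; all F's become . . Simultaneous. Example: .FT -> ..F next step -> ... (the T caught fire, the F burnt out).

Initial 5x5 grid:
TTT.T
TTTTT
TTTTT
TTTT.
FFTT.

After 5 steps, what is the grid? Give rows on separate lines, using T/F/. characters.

Step 1: 3 trees catch fire, 2 burn out
  TTT.T
  TTTTT
  TTTTT
  FFTT.
  ..FT.
Step 2: 4 trees catch fire, 3 burn out
  TTT.T
  TTTTT
  FFTTT
  ..FT.
  ...F.
Step 3: 4 trees catch fire, 4 burn out
  TTT.T
  FFTTT
  ..FTT
  ...F.
  .....
Step 4: 4 trees catch fire, 4 burn out
  FFT.T
  ..FTT
  ...FT
  .....
  .....
Step 5: 3 trees catch fire, 4 burn out
  ..F.T
  ...FT
  ....F
  .....
  .....

..F.T
...FT
....F
.....
.....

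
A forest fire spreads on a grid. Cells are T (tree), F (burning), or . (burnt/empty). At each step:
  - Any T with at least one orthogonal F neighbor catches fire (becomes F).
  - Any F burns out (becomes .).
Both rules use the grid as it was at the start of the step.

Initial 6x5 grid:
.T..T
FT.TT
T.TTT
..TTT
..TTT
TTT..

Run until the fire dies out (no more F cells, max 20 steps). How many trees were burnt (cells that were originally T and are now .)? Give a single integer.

Step 1: +2 fires, +1 burnt (F count now 2)
Step 2: +1 fires, +2 burnt (F count now 1)
Step 3: +0 fires, +1 burnt (F count now 0)
Fire out after step 3
Initially T: 18, now '.': 15
Total burnt (originally-T cells now '.'): 3

Answer: 3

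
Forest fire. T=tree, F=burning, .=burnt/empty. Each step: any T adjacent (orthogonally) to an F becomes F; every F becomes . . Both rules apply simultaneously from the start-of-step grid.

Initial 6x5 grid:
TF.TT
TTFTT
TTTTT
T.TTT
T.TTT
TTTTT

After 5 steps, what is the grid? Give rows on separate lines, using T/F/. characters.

Step 1: 4 trees catch fire, 2 burn out
  F..TT
  TF.FT
  TTFTT
  T.TTT
  T.TTT
  TTTTT
Step 2: 6 trees catch fire, 4 burn out
  ...FT
  F...F
  TF.FT
  T.FTT
  T.TTT
  TTTTT
Step 3: 5 trees catch fire, 6 burn out
  ....F
  .....
  F...F
  T..FT
  T.FTT
  TTTTT
Step 4: 4 trees catch fire, 5 burn out
  .....
  .....
  .....
  F...F
  T..FT
  TTFTT
Step 5: 4 trees catch fire, 4 burn out
  .....
  .....
  .....
  .....
  F...F
  TF.FT

.....
.....
.....
.....
F...F
TF.FT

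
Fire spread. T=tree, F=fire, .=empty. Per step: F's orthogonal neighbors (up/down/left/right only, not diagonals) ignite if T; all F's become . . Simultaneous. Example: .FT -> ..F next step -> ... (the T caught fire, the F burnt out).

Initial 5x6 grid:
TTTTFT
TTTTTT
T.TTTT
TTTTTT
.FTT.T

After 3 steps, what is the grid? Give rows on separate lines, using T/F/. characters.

Step 1: 5 trees catch fire, 2 burn out
  TTTF.F
  TTTTFT
  T.TTTT
  TFTTTT
  ..FT.T
Step 2: 7 trees catch fire, 5 burn out
  TTF...
  TTTF.F
  T.TTFT
  F.FTTT
  ...F.T
Step 3: 8 trees catch fire, 7 burn out
  TF....
  TTF...
  F.FF.F
  ...FFT
  .....T

TF....
TTF...
F.FF.F
...FFT
.....T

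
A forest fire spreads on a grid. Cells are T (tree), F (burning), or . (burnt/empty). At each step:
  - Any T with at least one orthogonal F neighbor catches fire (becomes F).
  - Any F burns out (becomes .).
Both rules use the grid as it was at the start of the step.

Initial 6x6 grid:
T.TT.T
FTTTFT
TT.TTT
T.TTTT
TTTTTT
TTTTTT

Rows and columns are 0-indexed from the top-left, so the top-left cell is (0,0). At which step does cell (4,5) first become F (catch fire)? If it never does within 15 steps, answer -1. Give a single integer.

Step 1: cell (4,5)='T' (+6 fires, +2 burnt)
Step 2: cell (4,5)='T' (+8 fires, +6 burnt)
Step 3: cell (4,5)='T' (+5 fires, +8 burnt)
Step 4: cell (4,5)='F' (+6 fires, +5 burnt)
  -> target ignites at step 4
Step 5: cell (4,5)='.' (+4 fires, +6 burnt)
Step 6: cell (4,5)='.' (+1 fires, +4 burnt)
Step 7: cell (4,5)='.' (+0 fires, +1 burnt)
  fire out at step 7

4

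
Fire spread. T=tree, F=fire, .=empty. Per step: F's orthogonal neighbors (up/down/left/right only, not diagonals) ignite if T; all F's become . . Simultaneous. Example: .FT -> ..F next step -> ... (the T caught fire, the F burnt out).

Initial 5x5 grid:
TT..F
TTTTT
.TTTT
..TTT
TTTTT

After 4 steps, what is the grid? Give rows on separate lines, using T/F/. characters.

Step 1: 1 trees catch fire, 1 burn out
  TT...
  TTTTF
  .TTTT
  ..TTT
  TTTTT
Step 2: 2 trees catch fire, 1 burn out
  TT...
  TTTF.
  .TTTF
  ..TTT
  TTTTT
Step 3: 3 trees catch fire, 2 burn out
  TT...
  TTF..
  .TTF.
  ..TTF
  TTTTT
Step 4: 4 trees catch fire, 3 burn out
  TT...
  TF...
  .TF..
  ..TF.
  TTTTF

TT...
TF...
.TF..
..TF.
TTTTF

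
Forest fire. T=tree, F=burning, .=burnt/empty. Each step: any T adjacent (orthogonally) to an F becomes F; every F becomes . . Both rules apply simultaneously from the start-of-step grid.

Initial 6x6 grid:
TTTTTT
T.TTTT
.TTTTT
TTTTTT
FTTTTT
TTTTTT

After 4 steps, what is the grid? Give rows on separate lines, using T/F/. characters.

Step 1: 3 trees catch fire, 1 burn out
  TTTTTT
  T.TTTT
  .TTTTT
  FTTTTT
  .FTTTT
  FTTTTT
Step 2: 3 trees catch fire, 3 burn out
  TTTTTT
  T.TTTT
  .TTTTT
  .FTTTT
  ..FTTT
  .FTTTT
Step 3: 4 trees catch fire, 3 burn out
  TTTTTT
  T.TTTT
  .FTTTT
  ..FTTT
  ...FTT
  ..FTTT
Step 4: 4 trees catch fire, 4 burn out
  TTTTTT
  T.TTTT
  ..FTTT
  ...FTT
  ....FT
  ...FTT

TTTTTT
T.TTTT
..FTTT
...FTT
....FT
...FTT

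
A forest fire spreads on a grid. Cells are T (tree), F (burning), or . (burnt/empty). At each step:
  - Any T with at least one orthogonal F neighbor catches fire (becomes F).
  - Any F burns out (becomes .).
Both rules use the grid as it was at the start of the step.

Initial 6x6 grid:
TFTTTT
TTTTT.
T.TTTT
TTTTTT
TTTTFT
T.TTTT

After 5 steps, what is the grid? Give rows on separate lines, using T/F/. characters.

Step 1: 7 trees catch fire, 2 burn out
  F.FTTT
  TFTTT.
  T.TTTT
  TTTTFT
  TTTF.F
  T.TTFT
Step 2: 9 trees catch fire, 7 burn out
  ...FTT
  F.FTT.
  T.TTFT
  TTTF.F
  TTF...
  T.TF.F
Step 3: 10 trees catch fire, 9 burn out
  ....FT
  ...FF.
  F.FF.F
  TTF...
  TF....
  T.F...
Step 4: 4 trees catch fire, 10 burn out
  .....F
  ......
  ......
  FF....
  F.....
  T.....
Step 5: 1 trees catch fire, 4 burn out
  ......
  ......
  ......
  ......
  ......
  F.....

......
......
......
......
......
F.....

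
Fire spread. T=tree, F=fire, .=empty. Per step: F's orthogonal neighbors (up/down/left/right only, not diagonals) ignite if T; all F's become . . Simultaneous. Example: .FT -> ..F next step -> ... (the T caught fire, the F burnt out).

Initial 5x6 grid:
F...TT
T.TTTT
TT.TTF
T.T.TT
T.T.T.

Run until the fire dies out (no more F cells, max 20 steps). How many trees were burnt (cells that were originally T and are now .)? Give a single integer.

Step 1: +4 fires, +2 burnt (F count now 4)
Step 2: +5 fires, +4 burnt (F count now 5)
Step 3: +5 fires, +5 burnt (F count now 5)
Step 4: +2 fires, +5 burnt (F count now 2)
Step 5: +0 fires, +2 burnt (F count now 0)
Fire out after step 5
Initially T: 18, now '.': 28
Total burnt (originally-T cells now '.'): 16

Answer: 16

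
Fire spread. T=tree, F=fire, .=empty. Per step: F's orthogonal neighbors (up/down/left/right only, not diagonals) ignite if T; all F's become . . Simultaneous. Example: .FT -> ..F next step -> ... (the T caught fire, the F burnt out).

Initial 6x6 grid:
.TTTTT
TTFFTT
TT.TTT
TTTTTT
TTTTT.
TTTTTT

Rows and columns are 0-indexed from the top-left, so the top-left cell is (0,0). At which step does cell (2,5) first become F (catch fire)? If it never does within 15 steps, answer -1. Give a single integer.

Step 1: cell (2,5)='T' (+5 fires, +2 burnt)
Step 2: cell (2,5)='T' (+7 fires, +5 burnt)
Step 3: cell (2,5)='F' (+7 fires, +7 burnt)
  -> target ignites at step 3
Step 4: cell (2,5)='.' (+6 fires, +7 burnt)
Step 5: cell (2,5)='.' (+4 fires, +6 burnt)
Step 6: cell (2,5)='.' (+2 fires, +4 burnt)
Step 7: cell (2,5)='.' (+0 fires, +2 burnt)
  fire out at step 7

3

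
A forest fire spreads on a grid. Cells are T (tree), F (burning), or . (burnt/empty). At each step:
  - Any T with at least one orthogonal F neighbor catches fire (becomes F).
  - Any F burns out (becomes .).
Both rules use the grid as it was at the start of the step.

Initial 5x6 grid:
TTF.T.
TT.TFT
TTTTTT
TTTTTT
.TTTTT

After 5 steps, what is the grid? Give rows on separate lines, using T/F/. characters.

Step 1: 5 trees catch fire, 2 burn out
  TF..F.
  TT.F.F
  TTTTFT
  TTTTTT
  .TTTTT
Step 2: 5 trees catch fire, 5 burn out
  F.....
  TF....
  TTTF.F
  TTTTFT
  .TTTTT
Step 3: 6 trees catch fire, 5 burn out
  ......
  F.....
  TFF...
  TTTF.F
  .TTTFT
Step 4: 5 trees catch fire, 6 burn out
  ......
  ......
  F.....
  TFF...
  .TTF.F
Step 5: 3 trees catch fire, 5 burn out
  ......
  ......
  ......
  F.....
  .FF...

......
......
......
F.....
.FF...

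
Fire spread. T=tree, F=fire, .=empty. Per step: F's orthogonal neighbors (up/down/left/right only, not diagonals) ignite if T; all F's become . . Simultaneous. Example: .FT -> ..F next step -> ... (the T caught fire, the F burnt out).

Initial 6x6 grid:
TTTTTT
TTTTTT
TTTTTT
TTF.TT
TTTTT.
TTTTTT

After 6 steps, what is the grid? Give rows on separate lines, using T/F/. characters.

Step 1: 3 trees catch fire, 1 burn out
  TTTTTT
  TTTTTT
  TTFTTT
  TF..TT
  TTFTT.
  TTTTTT
Step 2: 7 trees catch fire, 3 burn out
  TTTTTT
  TTFTTT
  TF.FTT
  F...TT
  TF.FT.
  TTFTTT
Step 3: 9 trees catch fire, 7 burn out
  TTFTTT
  TF.FTT
  F...FT
  ....TT
  F...F.
  TF.FTT
Step 4: 8 trees catch fire, 9 burn out
  TF.FTT
  F...FT
  .....F
  ....FT
  ......
  F...FT
Step 5: 5 trees catch fire, 8 burn out
  F...FT
  .....F
  ......
  .....F
  ......
  .....F
Step 6: 1 trees catch fire, 5 burn out
  .....F
  ......
  ......
  ......
  ......
  ......

.....F
......
......
......
......
......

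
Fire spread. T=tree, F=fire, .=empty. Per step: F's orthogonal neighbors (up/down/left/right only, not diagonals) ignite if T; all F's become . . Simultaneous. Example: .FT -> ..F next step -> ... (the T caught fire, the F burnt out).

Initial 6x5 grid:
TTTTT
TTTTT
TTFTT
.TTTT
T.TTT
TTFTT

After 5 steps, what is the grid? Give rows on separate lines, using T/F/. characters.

Step 1: 7 trees catch fire, 2 burn out
  TTTTT
  TTFTT
  TF.FT
  .TFTT
  T.FTT
  TF.FT
Step 2: 10 trees catch fire, 7 burn out
  TTFTT
  TF.FT
  F...F
  .F.FT
  T..FT
  F...F
Step 3: 7 trees catch fire, 10 burn out
  TF.FT
  F...F
  .....
  ....F
  F...F
  .....
Step 4: 2 trees catch fire, 7 burn out
  F...F
  .....
  .....
  .....
  .....
  .....
Step 5: 0 trees catch fire, 2 burn out
  .....
  .....
  .....
  .....
  .....
  .....

.....
.....
.....
.....
.....
.....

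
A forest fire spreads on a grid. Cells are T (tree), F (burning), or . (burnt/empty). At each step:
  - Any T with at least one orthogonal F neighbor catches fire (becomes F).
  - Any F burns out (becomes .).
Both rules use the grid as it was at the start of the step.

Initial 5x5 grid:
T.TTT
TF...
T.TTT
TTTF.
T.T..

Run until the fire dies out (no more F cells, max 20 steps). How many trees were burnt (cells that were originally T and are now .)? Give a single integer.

Step 1: +3 fires, +2 burnt (F count now 3)
Step 2: +6 fires, +3 burnt (F count now 6)
Step 3: +1 fires, +6 burnt (F count now 1)
Step 4: +1 fires, +1 burnt (F count now 1)
Step 5: +0 fires, +1 burnt (F count now 0)
Fire out after step 5
Initially T: 14, now '.': 22
Total burnt (originally-T cells now '.'): 11

Answer: 11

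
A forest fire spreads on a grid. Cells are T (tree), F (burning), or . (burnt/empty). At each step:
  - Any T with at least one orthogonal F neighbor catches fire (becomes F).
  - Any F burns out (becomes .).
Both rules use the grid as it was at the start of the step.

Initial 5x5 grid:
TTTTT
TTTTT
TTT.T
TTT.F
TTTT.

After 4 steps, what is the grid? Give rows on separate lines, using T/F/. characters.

Step 1: 1 trees catch fire, 1 burn out
  TTTTT
  TTTTT
  TTT.F
  TTT..
  TTTT.
Step 2: 1 trees catch fire, 1 burn out
  TTTTT
  TTTTF
  TTT..
  TTT..
  TTTT.
Step 3: 2 trees catch fire, 1 burn out
  TTTTF
  TTTF.
  TTT..
  TTT..
  TTTT.
Step 4: 2 trees catch fire, 2 burn out
  TTTF.
  TTF..
  TTT..
  TTT..
  TTTT.

TTTF.
TTF..
TTT..
TTT..
TTTT.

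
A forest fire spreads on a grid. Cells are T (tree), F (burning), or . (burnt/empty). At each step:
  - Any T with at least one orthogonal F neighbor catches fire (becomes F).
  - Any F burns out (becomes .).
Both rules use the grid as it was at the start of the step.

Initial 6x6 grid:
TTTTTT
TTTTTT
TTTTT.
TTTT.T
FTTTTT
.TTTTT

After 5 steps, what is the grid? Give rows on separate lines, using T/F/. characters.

Step 1: 2 trees catch fire, 1 burn out
  TTTTTT
  TTTTTT
  TTTTT.
  FTTT.T
  .FTTTT
  .TTTTT
Step 2: 4 trees catch fire, 2 burn out
  TTTTTT
  TTTTTT
  FTTTT.
  .FTT.T
  ..FTTT
  .FTTTT
Step 3: 5 trees catch fire, 4 burn out
  TTTTTT
  FTTTTT
  .FTTT.
  ..FT.T
  ...FTT
  ..FTTT
Step 4: 6 trees catch fire, 5 burn out
  FTTTTT
  .FTTTT
  ..FTT.
  ...F.T
  ....FT
  ...FTT
Step 5: 5 trees catch fire, 6 burn out
  .FTTTT
  ..FTTT
  ...FT.
  .....T
  .....F
  ....FT

.FTTTT
..FTTT
...FT.
.....T
.....F
....FT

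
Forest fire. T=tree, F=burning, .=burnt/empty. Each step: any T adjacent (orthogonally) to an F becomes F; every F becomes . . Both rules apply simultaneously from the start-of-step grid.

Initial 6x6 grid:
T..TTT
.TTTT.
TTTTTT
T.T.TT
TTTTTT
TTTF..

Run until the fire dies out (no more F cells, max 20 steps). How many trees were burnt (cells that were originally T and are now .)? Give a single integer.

Answer: 26

Derivation:
Step 1: +2 fires, +1 burnt (F count now 2)
Step 2: +3 fires, +2 burnt (F count now 3)
Step 3: +5 fires, +3 burnt (F count now 5)
Step 4: +4 fires, +5 burnt (F count now 4)
Step 5: +6 fires, +4 burnt (F count now 6)
Step 6: +4 fires, +6 burnt (F count now 4)
Step 7: +2 fires, +4 burnt (F count now 2)
Step 8: +0 fires, +2 burnt (F count now 0)
Fire out after step 8
Initially T: 27, now '.': 35
Total burnt (originally-T cells now '.'): 26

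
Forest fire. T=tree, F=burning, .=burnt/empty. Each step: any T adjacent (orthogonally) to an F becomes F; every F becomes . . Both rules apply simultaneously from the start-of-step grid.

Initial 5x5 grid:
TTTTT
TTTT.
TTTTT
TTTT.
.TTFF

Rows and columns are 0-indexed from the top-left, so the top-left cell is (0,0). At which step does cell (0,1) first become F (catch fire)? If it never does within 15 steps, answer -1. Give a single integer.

Step 1: cell (0,1)='T' (+2 fires, +2 burnt)
Step 2: cell (0,1)='T' (+3 fires, +2 burnt)
Step 3: cell (0,1)='T' (+4 fires, +3 burnt)
Step 4: cell (0,1)='T' (+4 fires, +4 burnt)
Step 5: cell (0,1)='T' (+4 fires, +4 burnt)
Step 6: cell (0,1)='F' (+2 fires, +4 burnt)
  -> target ignites at step 6
Step 7: cell (0,1)='.' (+1 fires, +2 burnt)
Step 8: cell (0,1)='.' (+0 fires, +1 burnt)
  fire out at step 8

6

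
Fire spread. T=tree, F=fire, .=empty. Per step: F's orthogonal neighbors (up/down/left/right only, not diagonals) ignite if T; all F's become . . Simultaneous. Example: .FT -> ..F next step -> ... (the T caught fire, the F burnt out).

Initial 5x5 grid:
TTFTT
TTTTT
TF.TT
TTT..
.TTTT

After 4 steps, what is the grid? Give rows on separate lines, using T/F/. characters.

Step 1: 6 trees catch fire, 2 burn out
  TF.FT
  TFFTT
  F..TT
  TFT..
  .TTTT
Step 2: 7 trees catch fire, 6 burn out
  F...F
  F..FT
  ...TT
  F.F..
  .FTTT
Step 3: 3 trees catch fire, 7 burn out
  .....
  ....F
  ...FT
  .....
  ..FTT
Step 4: 2 trees catch fire, 3 burn out
  .....
  .....
  ....F
  .....
  ...FT

.....
.....
....F
.....
...FT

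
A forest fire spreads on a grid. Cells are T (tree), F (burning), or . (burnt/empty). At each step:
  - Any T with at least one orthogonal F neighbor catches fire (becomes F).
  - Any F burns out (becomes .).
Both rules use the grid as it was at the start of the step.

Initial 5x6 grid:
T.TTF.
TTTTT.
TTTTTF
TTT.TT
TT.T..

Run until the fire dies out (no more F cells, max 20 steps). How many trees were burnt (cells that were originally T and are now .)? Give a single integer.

Answer: 20

Derivation:
Step 1: +4 fires, +2 burnt (F count now 4)
Step 2: +4 fires, +4 burnt (F count now 4)
Step 3: +2 fires, +4 burnt (F count now 2)
Step 4: +3 fires, +2 burnt (F count now 3)
Step 5: +3 fires, +3 burnt (F count now 3)
Step 6: +3 fires, +3 burnt (F count now 3)
Step 7: +1 fires, +3 burnt (F count now 1)
Step 8: +0 fires, +1 burnt (F count now 0)
Fire out after step 8
Initially T: 21, now '.': 29
Total burnt (originally-T cells now '.'): 20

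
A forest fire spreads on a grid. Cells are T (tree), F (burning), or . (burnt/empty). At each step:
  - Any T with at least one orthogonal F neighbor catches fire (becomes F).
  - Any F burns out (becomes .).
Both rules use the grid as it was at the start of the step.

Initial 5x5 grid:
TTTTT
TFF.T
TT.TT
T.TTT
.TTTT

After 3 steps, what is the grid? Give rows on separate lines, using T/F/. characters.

Step 1: 4 trees catch fire, 2 burn out
  TFFTT
  F...T
  TF.TT
  T.TTT
  .TTTT
Step 2: 3 trees catch fire, 4 burn out
  F..FT
  ....T
  F..TT
  T.TTT
  .TTTT
Step 3: 2 trees catch fire, 3 burn out
  ....F
  ....T
  ...TT
  F.TTT
  .TTTT

....F
....T
...TT
F.TTT
.TTTT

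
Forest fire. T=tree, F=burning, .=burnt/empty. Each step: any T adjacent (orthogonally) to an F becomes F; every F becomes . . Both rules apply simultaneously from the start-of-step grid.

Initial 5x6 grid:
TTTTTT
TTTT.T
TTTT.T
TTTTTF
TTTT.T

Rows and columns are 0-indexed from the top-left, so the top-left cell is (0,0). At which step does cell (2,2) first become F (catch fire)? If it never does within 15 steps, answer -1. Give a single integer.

Step 1: cell (2,2)='T' (+3 fires, +1 burnt)
Step 2: cell (2,2)='T' (+2 fires, +3 burnt)
Step 3: cell (2,2)='T' (+4 fires, +2 burnt)
Step 4: cell (2,2)='F' (+5 fires, +4 burnt)
  -> target ignites at step 4
Step 5: cell (2,2)='.' (+5 fires, +5 burnt)
Step 6: cell (2,2)='.' (+4 fires, +5 burnt)
Step 7: cell (2,2)='.' (+2 fires, +4 burnt)
Step 8: cell (2,2)='.' (+1 fires, +2 burnt)
Step 9: cell (2,2)='.' (+0 fires, +1 burnt)
  fire out at step 9

4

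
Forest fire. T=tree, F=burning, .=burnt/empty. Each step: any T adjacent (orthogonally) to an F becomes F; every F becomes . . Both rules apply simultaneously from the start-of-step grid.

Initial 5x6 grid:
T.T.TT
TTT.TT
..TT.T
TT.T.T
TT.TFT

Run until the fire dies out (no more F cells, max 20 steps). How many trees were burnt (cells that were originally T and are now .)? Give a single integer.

Answer: 16

Derivation:
Step 1: +2 fires, +1 burnt (F count now 2)
Step 2: +2 fires, +2 burnt (F count now 2)
Step 3: +2 fires, +2 burnt (F count now 2)
Step 4: +2 fires, +2 burnt (F count now 2)
Step 5: +3 fires, +2 burnt (F count now 3)
Step 6: +3 fires, +3 burnt (F count now 3)
Step 7: +1 fires, +3 burnt (F count now 1)
Step 8: +1 fires, +1 burnt (F count now 1)
Step 9: +0 fires, +1 burnt (F count now 0)
Fire out after step 9
Initially T: 20, now '.': 26
Total burnt (originally-T cells now '.'): 16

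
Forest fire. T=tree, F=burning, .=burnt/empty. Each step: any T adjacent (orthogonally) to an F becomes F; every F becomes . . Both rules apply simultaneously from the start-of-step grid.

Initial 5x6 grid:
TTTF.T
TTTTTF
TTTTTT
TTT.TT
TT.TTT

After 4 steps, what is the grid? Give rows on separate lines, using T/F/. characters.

Step 1: 5 trees catch fire, 2 burn out
  TTF..F
  TTTFF.
  TTTTTF
  TTT.TT
  TT.TTT
Step 2: 5 trees catch fire, 5 burn out
  TF....
  TTF...
  TTTFF.
  TTT.TF
  TT.TTT
Step 3: 5 trees catch fire, 5 burn out
  F.....
  TF....
  TTF...
  TTT.F.
  TT.TTF
Step 4: 4 trees catch fire, 5 burn out
  ......
  F.....
  TF....
  TTF...
  TT.TF.

......
F.....
TF....
TTF...
TT.TF.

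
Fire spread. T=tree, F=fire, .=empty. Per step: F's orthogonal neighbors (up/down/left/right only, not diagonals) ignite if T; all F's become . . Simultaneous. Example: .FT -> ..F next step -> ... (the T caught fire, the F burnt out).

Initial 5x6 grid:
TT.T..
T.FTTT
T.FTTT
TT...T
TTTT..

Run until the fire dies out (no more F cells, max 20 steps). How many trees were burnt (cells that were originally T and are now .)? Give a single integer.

Step 1: +2 fires, +2 burnt (F count now 2)
Step 2: +3 fires, +2 burnt (F count now 3)
Step 3: +2 fires, +3 burnt (F count now 2)
Step 4: +1 fires, +2 burnt (F count now 1)
Step 5: +0 fires, +1 burnt (F count now 0)
Fire out after step 5
Initially T: 18, now '.': 20
Total burnt (originally-T cells now '.'): 8

Answer: 8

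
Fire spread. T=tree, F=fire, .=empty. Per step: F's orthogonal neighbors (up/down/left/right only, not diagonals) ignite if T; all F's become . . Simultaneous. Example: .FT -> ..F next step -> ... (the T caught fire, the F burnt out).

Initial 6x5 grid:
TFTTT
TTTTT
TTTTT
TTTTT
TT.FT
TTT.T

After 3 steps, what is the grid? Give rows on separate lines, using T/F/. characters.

Step 1: 5 trees catch fire, 2 burn out
  F.FTT
  TFTTT
  TTTTT
  TTTFT
  TT..F
  TTT.T
Step 2: 8 trees catch fire, 5 burn out
  ...FT
  F.FTT
  TFTFT
  TTF.F
  TT...
  TTT.F
Step 3: 6 trees catch fire, 8 burn out
  ....F
  ...FT
  F.F.F
  TF...
  TT...
  TTT..

....F
...FT
F.F.F
TF...
TT...
TTT..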